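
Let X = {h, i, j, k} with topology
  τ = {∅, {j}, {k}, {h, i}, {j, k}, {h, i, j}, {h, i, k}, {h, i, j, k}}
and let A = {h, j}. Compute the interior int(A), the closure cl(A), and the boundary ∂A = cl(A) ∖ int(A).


int(A) = {j}, cl(A) = {h, i, j}, ∂A = {h, i}.

Closed sets in (X, τ) are complements of opens:
  closed(X, τ) = {∅, {j}, {k}, {h, i}, {j, k}, {h, i, j}, {h, i, k}, {h, i, j, k}}.
int(A) = ⋃ {U ∈ τ : U ⊆ A}. Opens contained in A: ∅, {j}.
Taking the union of these: int(A) = {j}.
cl(A) = ⋂ {C closed : A ⊆ C}. Closed sets containing A: {h, i, j}, {h, i, j, k}.
Intersecting these: cl(A) = {h, i, j}.
∂A = cl(A) ∖ int(A) = {h, i, j} ∖ {j} = {h, i}.


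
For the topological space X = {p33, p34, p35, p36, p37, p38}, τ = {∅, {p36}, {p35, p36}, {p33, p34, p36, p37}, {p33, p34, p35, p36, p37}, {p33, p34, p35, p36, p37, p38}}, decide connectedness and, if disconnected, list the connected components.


(X, τ) is connected.

Find clopen sets (U ∈ τ with X ∖ U ∈ τ):
  U = ∅, X ∖ U = {p33, p34, p35, p36, p37, p38} — both open, so U is clopen.
  U = {p33, p34, p35, p36, p37, p38}, X ∖ U = ∅ — both open, so U is clopen.
Only trivial clopens (∅ and X) exist, so (X, τ) is connected.
Compute connected components by grouping points that agree on all clopens:
  component: {p33, p34, p35, p36, p37, p38}


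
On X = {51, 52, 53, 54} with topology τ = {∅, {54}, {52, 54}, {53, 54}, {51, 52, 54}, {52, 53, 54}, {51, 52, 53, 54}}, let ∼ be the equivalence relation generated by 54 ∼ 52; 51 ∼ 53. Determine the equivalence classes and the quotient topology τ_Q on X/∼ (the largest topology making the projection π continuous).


X/∼ = {[51=53], [52=54]}; |τ_Q| = 3.

Equivalence classes: [51=53], [52=54].
Quotient map π: X → X/∼ sends 51 ↦ [51=53], 52 ↦ [52=54], 53 ↦ [51=53], 54 ↦ [52=54].
For each subset V ⊆ X/∼, compute π^{-1}(V) ⊆ X and check whether π^{-1}(V) ∈ τ. V is open in τ_Q iff π^{-1}(V) ∈ τ.
  V = {}: π^{-1}(V) = ∅ ∈ τ ✓.
  V = {[51=53]}: π^{-1}(V) = {51, 53} ∉ τ ✗.
  V = {[52=54]}: π^{-1}(V) = {52, 54} ∈ τ ✓.
  V = {[51=53], [52=54]}: π^{-1}(V) = {51, 52, 53, 54} ∈ τ ✓.
Open sets in the quotient: τ_Q = {{}, {[52=54]}, {[51=53], [52=54]}} (3 elements).


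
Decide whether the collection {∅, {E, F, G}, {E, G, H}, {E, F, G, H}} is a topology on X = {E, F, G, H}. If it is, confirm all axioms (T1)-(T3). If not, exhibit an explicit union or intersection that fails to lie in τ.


τ is NOT a topology on X.

Axiom (T1): ∅ ∈ τ? Yes; X ∈ τ? Yes.
Axiom (T2/T3): check pairwise unions and intersections of members of τ.
Counterexample for (T3): {E, F, G} ∩ {E, G, H} = {E, G} ∉ τ. Therefore τ is NOT a topology.


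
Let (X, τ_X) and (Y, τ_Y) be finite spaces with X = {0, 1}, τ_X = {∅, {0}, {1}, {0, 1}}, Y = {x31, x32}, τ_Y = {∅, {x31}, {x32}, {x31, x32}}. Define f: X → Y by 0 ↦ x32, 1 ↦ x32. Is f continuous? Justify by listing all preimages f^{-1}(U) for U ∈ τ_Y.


f IS continuous.

Compute f^{-1}(U) for each U ∈ τ_Y:
  U = ∅: f^{-1}(U) = ∅ ∈ τ_X ✓.
  U = {x31}: f^{-1}(U) = ∅ ∈ τ_X ✓.
  U = {x32}: f^{-1}(U) = {0, 1} ∈ τ_X ✓.
  U = {x31, x32}: f^{-1}(U) = {0, 1} ∈ τ_X ✓.
Every preimage lies in τ_X, so f IS continuous.


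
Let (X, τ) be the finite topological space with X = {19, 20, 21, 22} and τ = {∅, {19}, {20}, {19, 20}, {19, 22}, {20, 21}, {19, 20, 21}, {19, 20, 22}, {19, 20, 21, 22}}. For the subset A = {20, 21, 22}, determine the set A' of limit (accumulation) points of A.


A' = {21}

For each x ∈ X, list the open sets U ∈ τ with x ∈ U, then check whether U ∩ (A ∖ {x}) ≠ ∅ for every such U.
  x = 19: open {19} ∋ x has {19} ∩ (A ∖ {19}) = ∅, so x is NOT a limit point.
  x = 20: open {20} ∋ x has {20} ∩ (A ∖ {20}) = ∅, so x is NOT a limit point.
  x = 21: opens ∋ x are {20, 21}, {19, 20, 21}, {19, 20, 21, 22}; each meets A ∖ {21}, so x IS a limit point.
  x = 22: open {19, 22} ∋ x has {19, 22} ∩ (A ∖ {22}) = ∅, so x is NOT a limit point.
Collecting: A' = {21}.


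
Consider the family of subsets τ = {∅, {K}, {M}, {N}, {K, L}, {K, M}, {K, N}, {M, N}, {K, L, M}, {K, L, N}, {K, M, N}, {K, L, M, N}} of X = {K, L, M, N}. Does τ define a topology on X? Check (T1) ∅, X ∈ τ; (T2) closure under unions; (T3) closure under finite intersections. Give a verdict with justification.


τ IS a topology on X.

Axiom (T1): ∅ ∈ τ? Yes; X ∈ τ? Yes.
Axiom (T2/T3): check pairwise unions and intersections of members of τ.
All pairwise intersections and unions checked — each lies in τ. Therefore τ satisfies (T1), (T2), (T3): it IS a topology on X.


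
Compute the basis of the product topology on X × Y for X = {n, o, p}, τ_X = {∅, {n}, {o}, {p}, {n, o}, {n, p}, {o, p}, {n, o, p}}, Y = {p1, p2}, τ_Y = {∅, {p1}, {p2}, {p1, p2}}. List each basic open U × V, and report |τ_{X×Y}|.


Basis B = {∅ × ∅, {n} × {p1}, {n} × {p2}, {o} × {p1}, {o} × {p2}, {p} × {p1}, {p} × {p2}, {n} × {p1, p2}, {n, o} × {p1}, {n, p} × {p1}, {n, o} × {p2}, {n, p} × {p2}, {o} × {p1, p2}, {o, p} × {p1}, {o, p} × {p2}, {p} × {p1, p2}, {n, o, p} × {p1}, {n, o, p} × {p2}, {n, o} × {p1, p2}, {n, p} × {p1, p2}, {o, p} × {p1, p2}, {n, o, p} × {p1, p2}}; |τ_{X×Y}| = 64.

Enumerate products U × V with U ∈ τ_X, V ∈ τ_Y (deduplicated):
  ∅ × ∅ = {} (∅)
  {n} × {p1} = {(n,p1)}
  {n} × {p2} = {(n,p2)}
  {o} × {p1} = {(o,p1)}
  {o} × {p2} = {(o,p2)}
  {p} × {p1} = {(p,p1)}
  {p} × {p2} = {(p,p2)}
  {n} × {p1, p2} = {(n,p1), (n,p2)}
  {n, o} × {p1} = {(n,p1), (o,p1)}
  {n, p} × {p1} = {(n,p1), (p,p1)}
  {n, o} × {p2} = {(n,p2), (o,p2)}
  {n, p} × {p2} = {(n,p2), (p,p2)}
  {o} × {p1, p2} = {(o,p1), (o,p2)}
  {o, p} × {p1} = {(o,p1), (p,p1)}
  {o, p} × {p2} = {(o,p2), (p,p2)}
  {p} × {p1, p2} = {(p,p1), (p,p2)}
  {n, o, p} × {p1} = {(n,p1), (o,p1), (p,p1)}
  {n, o, p} × {p2} = {(n,p2), (o,p2), (p,p2)}
  {n, o} × {p1, p2} = {(n,p1), (n,p2), (o,p1), (o,p2)}
  {n, p} × {p1, p2} = {(n,p1), (n,p2), (p,p1), (p,p2)}
  {o, p} × {p1, p2} = {(o,p1), (o,p2), (p,p1), (p,p2)}
  {n, o, p} × {p1, p2} = {(n,p1), (n,p2), (o,p1), (o,p2), (p,p1), (p,p2)}
These 22 distinct sets form the basis B.
Close under arbitrary unions to get τ_{X×Y}; counting gives |τ_{X×Y}| = 64.


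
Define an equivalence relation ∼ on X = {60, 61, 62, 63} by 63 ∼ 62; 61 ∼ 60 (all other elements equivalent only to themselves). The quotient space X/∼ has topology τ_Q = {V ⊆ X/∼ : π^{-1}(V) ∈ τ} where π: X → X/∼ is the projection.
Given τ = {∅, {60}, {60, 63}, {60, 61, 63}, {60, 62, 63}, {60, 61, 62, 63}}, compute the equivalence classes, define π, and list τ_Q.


X/∼ = {[60=61], [62=63]}; |τ_Q| = 2.

Equivalence classes: [60=61], [62=63].
Quotient map π: X → X/∼ sends 60 ↦ [60=61], 61 ↦ [60=61], 62 ↦ [62=63], 63 ↦ [62=63].
For each subset V ⊆ X/∼, compute π^{-1}(V) ⊆ X and check whether π^{-1}(V) ∈ τ. V is open in τ_Q iff π^{-1}(V) ∈ τ.
  V = {}: π^{-1}(V) = ∅ ∈ τ ✓.
  V = {[60=61]}: π^{-1}(V) = {60, 61} ∉ τ ✗.
  V = {[62=63]}: π^{-1}(V) = {62, 63} ∉ τ ✗.
  V = {[60=61], [62=63]}: π^{-1}(V) = {60, 61, 62, 63} ∈ τ ✓.
Open sets in the quotient: τ_Q = {{}, {[60=61], [62=63]}} (2 elements).


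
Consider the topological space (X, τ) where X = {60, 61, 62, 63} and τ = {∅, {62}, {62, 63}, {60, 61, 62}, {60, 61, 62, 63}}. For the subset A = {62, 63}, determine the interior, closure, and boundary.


int(A) = {62, 63}, cl(A) = {60, 61, 62, 63}, ∂A = {60, 61}.

Closed sets in (X, τ) are complements of opens:
  closed(X, τ) = {∅, {63}, {60, 61}, {60, 61, 63}, {60, 61, 62, 63}}.
int(A) = ⋃ {U ∈ τ : U ⊆ A}. Opens contained in A: ∅, {62}, {62, 63}.
Taking the union of these: int(A) = {62, 63}.
cl(A) = ⋂ {C closed : A ⊆ C}. Closed sets containing A: {60, 61, 62, 63}.
Intersecting these: cl(A) = {60, 61, 62, 63}.
∂A = cl(A) ∖ int(A) = {60, 61, 62, 63} ∖ {62, 63} = {60, 61}.


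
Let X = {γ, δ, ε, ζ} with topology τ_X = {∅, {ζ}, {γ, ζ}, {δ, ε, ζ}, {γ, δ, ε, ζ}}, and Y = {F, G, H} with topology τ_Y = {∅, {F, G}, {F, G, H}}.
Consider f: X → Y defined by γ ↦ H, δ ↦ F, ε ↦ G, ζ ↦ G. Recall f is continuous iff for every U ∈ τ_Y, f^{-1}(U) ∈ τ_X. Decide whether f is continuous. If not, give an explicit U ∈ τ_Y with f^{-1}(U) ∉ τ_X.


f IS continuous.

Compute f^{-1}(U) for each U ∈ τ_Y:
  U = ∅: f^{-1}(U) = ∅ ∈ τ_X ✓.
  U = {F, G}: f^{-1}(U) = {δ, ε, ζ} ∈ τ_X ✓.
  U = {F, G, H}: f^{-1}(U) = {γ, δ, ε, ζ} ∈ τ_X ✓.
Every preimage lies in τ_X, so f IS continuous.


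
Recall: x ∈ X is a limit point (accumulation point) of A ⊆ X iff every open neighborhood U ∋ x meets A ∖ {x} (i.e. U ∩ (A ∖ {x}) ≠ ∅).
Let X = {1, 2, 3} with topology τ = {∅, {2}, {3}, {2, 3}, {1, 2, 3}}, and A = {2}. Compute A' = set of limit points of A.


A' = {1}

For each x ∈ X, list the open sets U ∈ τ with x ∈ U, then check whether U ∩ (A ∖ {x}) ≠ ∅ for every such U.
  x = 1: opens ∋ x are {1, 2, 3}; each meets A ∖ {1}, so x IS a limit point.
  x = 2: open {2} ∋ x has {2} ∩ (A ∖ {2}) = ∅, so x is NOT a limit point.
  x = 3: open {3} ∋ x has {3} ∩ (A ∖ {3}) = ∅, so x is NOT a limit point.
Collecting: A' = {1}.


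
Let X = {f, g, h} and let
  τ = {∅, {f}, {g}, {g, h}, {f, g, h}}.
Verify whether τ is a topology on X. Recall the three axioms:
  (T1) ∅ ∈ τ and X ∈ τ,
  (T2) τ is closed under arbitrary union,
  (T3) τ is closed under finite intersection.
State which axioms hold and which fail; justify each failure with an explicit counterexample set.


τ is NOT a topology on X.

Axiom (T1): ∅ ∈ τ? Yes; X ∈ τ? Yes.
Axiom (T2/T3): check pairwise unions and intersections of members of τ.
Counterexample for (T2): {f} ∪ {g} = {f, g} ∉ τ. Therefore τ is NOT a topology.


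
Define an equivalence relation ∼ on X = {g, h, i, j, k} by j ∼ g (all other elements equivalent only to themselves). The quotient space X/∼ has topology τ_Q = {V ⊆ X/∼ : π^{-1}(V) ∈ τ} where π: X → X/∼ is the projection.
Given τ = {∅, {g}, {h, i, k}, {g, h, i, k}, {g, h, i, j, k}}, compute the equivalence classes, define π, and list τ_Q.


X/∼ = {[g=j], [h], [i], [k]}; |τ_Q| = 3.

Equivalence classes: [g=j], [h], [i], [k].
Quotient map π: X → X/∼ sends g ↦ [g=j], h ↦ [h], i ↦ [i], j ↦ [g=j], k ↦ [k].
For each subset V ⊆ X/∼, compute π^{-1}(V) ⊆ X and check whether π^{-1}(V) ∈ τ. V is open in τ_Q iff π^{-1}(V) ∈ τ.
  V = {}: π^{-1}(V) = ∅ ∈ τ ✓.
  V = {[g=j]}: π^{-1}(V) = {g, j} ∉ τ ✗.
  V = {[h]}: π^{-1}(V) = {h} ∉ τ ✗.
  V = {[g=j], [h]}: π^{-1}(V) = {g, h, j} ∉ τ ✗.
  V = {[i]}: π^{-1}(V) = {i} ∉ τ ✗.
  V = {[g=j], [i]}: π^{-1}(V) = {g, i, j} ∉ τ ✗.
  V = {[h], [i]}: π^{-1}(V) = {h, i} ∉ τ ✗.
  V = {[g=j], [h], [i]}: π^{-1}(V) = {g, h, i, j} ∉ τ ✗.
  V = {[k]}: π^{-1}(V) = {k} ∉ τ ✗.
  V = {[g=j], [k]}: π^{-1}(V) = {g, j, k} ∉ τ ✗.
  V = {[h], [k]}: π^{-1}(V) = {h, k} ∉ τ ✗.
  V = {[g=j], [h], [k]}: π^{-1}(V) = {g, h, j, k} ∉ τ ✗.
  V = {[i], [k]}: π^{-1}(V) = {i, k} ∉ τ ✗.
  V = {[g=j], [i], [k]}: π^{-1}(V) = {g, i, j, k} ∉ τ ✗.
  V = {[h], [i], [k]}: π^{-1}(V) = {h, i, k} ∈ τ ✓.
  V = {[g=j], [h], [i], [k]}: π^{-1}(V) = {g, h, i, j, k} ∈ τ ✓.
Open sets in the quotient: τ_Q = {{}, {[h], [i], [k]}, {[g=j], [h], [i], [k]}} (3 elements).


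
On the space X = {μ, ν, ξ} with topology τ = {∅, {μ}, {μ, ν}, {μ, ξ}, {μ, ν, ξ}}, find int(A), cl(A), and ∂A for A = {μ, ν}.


int(A) = {μ, ν}, cl(A) = {μ, ν, ξ}, ∂A = {ξ}.

Closed sets in (X, τ) are complements of opens:
  closed(X, τ) = {∅, {ν}, {ξ}, {ν, ξ}, {μ, ν, ξ}}.
int(A) = ⋃ {U ∈ τ : U ⊆ A}. Opens contained in A: ∅, {μ}, {μ, ν}.
Taking the union of these: int(A) = {μ, ν}.
cl(A) = ⋂ {C closed : A ⊆ C}. Closed sets containing A: {μ, ν, ξ}.
Intersecting these: cl(A) = {μ, ν, ξ}.
∂A = cl(A) ∖ int(A) = {μ, ν, ξ} ∖ {μ, ν} = {ξ}.


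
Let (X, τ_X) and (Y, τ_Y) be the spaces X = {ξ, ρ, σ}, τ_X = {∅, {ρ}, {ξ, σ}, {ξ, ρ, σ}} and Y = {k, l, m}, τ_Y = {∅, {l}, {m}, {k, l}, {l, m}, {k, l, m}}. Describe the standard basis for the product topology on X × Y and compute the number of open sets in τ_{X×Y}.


Basis B = {∅ × ∅, {ρ} × {l}, {ρ} × {m}, {ξ, σ} × {l}, {ξ, σ} × {m}, {ρ} × {k, l}, {ρ} × {l, m}, {ξ, ρ, σ} × {l}, {ξ, ρ, σ} × {m}, {ρ} × {k, l, m}, {ξ, σ} × {k, l}, {ξ, σ} × {l, m}, {ξ, σ} × {k, l, m}, {ξ, ρ, σ} × {k, l}, {ξ, ρ, σ} × {l, m}, {ξ, ρ, σ} × {k, l, m}}; |τ_{X×Y}| = 36.

Enumerate products U × V with U ∈ τ_X, V ∈ τ_Y (deduplicated):
  ∅ × ∅ = {} (∅)
  {ρ} × {l} = {(ρ,l)}
  {ρ} × {m} = {(ρ,m)}
  {ξ, σ} × {l} = {(ξ,l), (σ,l)}
  {ξ, σ} × {m} = {(ξ,m), (σ,m)}
  {ρ} × {k, l} = {(ρ,k), (ρ,l)}
  {ρ} × {l, m} = {(ρ,l), (ρ,m)}
  {ξ, ρ, σ} × {l} = {(ξ,l), (ρ,l), (σ,l)}
  {ξ, ρ, σ} × {m} = {(ξ,m), (ρ,m), (σ,m)}
  {ρ} × {k, l, m} = {(ρ,k), (ρ,l), (ρ,m)}
  {ξ, σ} × {k, l} = {(ξ,k), (ξ,l), (σ,k), (σ,l)}
  {ξ, σ} × {l, m} = {(ξ,l), (ξ,m), (σ,l), (σ,m)}
  {ξ, σ} × {k, l, m} = {(ξ,k), (ξ,l), (ξ,m), (σ,k), (σ,l), (σ,m)}
  {ξ, ρ, σ} × {k, l} = {(ξ,k), (ξ,l), (ρ,k), (ρ,l), (σ,k), (σ,l)}
  {ξ, ρ, σ} × {l, m} = {(ξ,l), (ξ,m), (ρ,l), (ρ,m), (σ,l), (σ,m)}
  {ξ, ρ, σ} × {k, l, m} = {(ξ,k), (ξ,l), (ξ,m), (ρ,k), (ρ,l), (ρ,m), (σ,k), (σ,l), (σ,m)}
These 16 distinct sets form the basis B.
Close under arbitrary unions to get τ_{X×Y}; counting gives |τ_{X×Y}| = 36.


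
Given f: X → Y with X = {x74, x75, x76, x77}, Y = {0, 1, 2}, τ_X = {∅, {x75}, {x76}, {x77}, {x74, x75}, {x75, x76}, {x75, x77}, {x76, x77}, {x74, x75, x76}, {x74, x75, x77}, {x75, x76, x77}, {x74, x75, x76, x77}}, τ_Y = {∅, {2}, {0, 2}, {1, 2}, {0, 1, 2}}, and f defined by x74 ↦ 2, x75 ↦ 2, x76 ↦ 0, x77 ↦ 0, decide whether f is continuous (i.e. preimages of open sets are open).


f IS continuous.

Compute f^{-1}(U) for each U ∈ τ_Y:
  U = ∅: f^{-1}(U) = ∅ ∈ τ_X ✓.
  U = {2}: f^{-1}(U) = {x74, x75} ∈ τ_X ✓.
  U = {0, 2}: f^{-1}(U) = {x74, x75, x76, x77} ∈ τ_X ✓.
  U = {1, 2}: f^{-1}(U) = {x74, x75} ∈ τ_X ✓.
  U = {0, 1, 2}: f^{-1}(U) = {x74, x75, x76, x77} ∈ τ_X ✓.
Every preimage lies in τ_X, so f IS continuous.


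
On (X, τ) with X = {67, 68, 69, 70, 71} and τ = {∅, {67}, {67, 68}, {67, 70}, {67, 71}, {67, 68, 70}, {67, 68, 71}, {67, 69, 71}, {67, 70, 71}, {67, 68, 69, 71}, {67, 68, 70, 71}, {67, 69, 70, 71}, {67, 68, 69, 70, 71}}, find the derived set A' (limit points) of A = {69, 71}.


A' = {69}

For each x ∈ X, list the open sets U ∈ τ with x ∈ U, then check whether U ∩ (A ∖ {x}) ≠ ∅ for every such U.
  x = 67: open {67} ∋ x has {67} ∩ (A ∖ {67}) = ∅, so x is NOT a limit point.
  x = 68: open {67, 68} ∋ x has {67, 68} ∩ (A ∖ {68}) = ∅, so x is NOT a limit point.
  x = 69: opens ∋ x are {67, 69, 71}, {67, 68, 69, 71}, {67, 69, 70, 71}, {67, 68, 69, 70, 71}; each meets A ∖ {69}, so x IS a limit point.
  x = 70: open {67, 70} ∋ x has {67, 70} ∩ (A ∖ {70}) = ∅, so x is NOT a limit point.
  x = 71: open {67, 71} ∋ x has {67, 71} ∩ (A ∖ {71}) = ∅, so x is NOT a limit point.
Collecting: A' = {69}.


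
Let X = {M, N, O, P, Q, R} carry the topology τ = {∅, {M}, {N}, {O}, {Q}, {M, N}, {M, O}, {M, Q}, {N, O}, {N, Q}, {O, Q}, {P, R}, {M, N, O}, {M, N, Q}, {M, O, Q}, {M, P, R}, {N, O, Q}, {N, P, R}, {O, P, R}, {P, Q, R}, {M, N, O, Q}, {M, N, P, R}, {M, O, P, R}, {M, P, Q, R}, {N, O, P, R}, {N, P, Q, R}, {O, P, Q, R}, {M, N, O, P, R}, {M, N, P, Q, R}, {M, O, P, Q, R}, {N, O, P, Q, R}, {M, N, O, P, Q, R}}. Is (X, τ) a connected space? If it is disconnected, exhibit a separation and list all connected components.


(X, τ) is disconnected; components = [{M}, {N}, {O}, {Q}, {P, R}].

Find clopen sets (U ∈ τ with X ∖ U ∈ τ):
  U = ∅, X ∖ U = {M, N, O, P, Q, R} — both open, so U is clopen.
  U = {M}, X ∖ U = {N, O, P, Q, R} — both open, so U is clopen.
  U = {N}, X ∖ U = {M, O, P, Q, R} — both open, so U is clopen.
  U = {O}, X ∖ U = {M, N, P, Q, R} — both open, so U is clopen.
  U = {Q}, X ∖ U = {M, N, O, P, R} — both open, so U is clopen.
  U = {M, N}, X ∖ U = {O, P, Q, R} — both open, so U is clopen.
  U = {M, O}, X ∖ U = {N, P, Q, R} — both open, so U is clopen.
  U = {M, Q}, X ∖ U = {N, O, P, R} — both open, so U is clopen.
  U = {N, O}, X ∖ U = {M, P, Q, R} — both open, so U is clopen.
  U = {N, Q}, X ∖ U = {M, O, P, R} — both open, so U is clopen.
  U = {O, Q}, X ∖ U = {M, N, P, R} — both open, so U is clopen.
  U = {P, R}, X ∖ U = {M, N, O, Q} — both open, so U is clopen.
  U = {M, N, O}, X ∖ U = {P, Q, R} — both open, so U is clopen.
  U = {M, N, Q}, X ∖ U = {O, P, R} — both open, so U is clopen.
  U = {M, O, Q}, X ∖ U = {N, P, R} — both open, so U is clopen.
  U = {M, P, R}, X ∖ U = {N, O, Q} — both open, so U is clopen.
  U = {N, O, Q}, X ∖ U = {M, P, R} — both open, so U is clopen.
  U = {N, P, R}, X ∖ U = {M, O, Q} — both open, so U is clopen.
  U = {O, P, R}, X ∖ U = {M, N, Q} — both open, so U is clopen.
  U = {P, Q, R}, X ∖ U = {M, N, O} — both open, so U is clopen.
  U = {M, N, O, Q}, X ∖ U = {P, R} — both open, so U is clopen.
  U = {M, N, P, R}, X ∖ U = {O, Q} — both open, so U is clopen.
  U = {M, O, P, R}, X ∖ U = {N, Q} — both open, so U is clopen.
  U = {M, P, Q, R}, X ∖ U = {N, O} — both open, so U is clopen.
  U = {N, O, P, R}, X ∖ U = {M, Q} — both open, so U is clopen.
  U = {N, P, Q, R}, X ∖ U = {M, O} — both open, so U is clopen.
  U = {O, P, Q, R}, X ∖ U = {M, N} — both open, so U is clopen.
  U = {M, N, O, P, R}, X ∖ U = {Q} — both open, so U is clopen.
  U = {M, N, P, Q, R}, X ∖ U = {O} — both open, so U is clopen.
  U = {M, O, P, Q, R}, X ∖ U = {N} — both open, so U is clopen.
  U = {N, O, P, Q, R}, X ∖ U = {M} — both open, so U is clopen.
  U = {M, N, O, P, Q, R}, X ∖ U = ∅ — both open, so U is clopen.
Nontrivial clopen(s) exist: e.g. {M, N, O}. So (X, τ) is disconnected.
Compute connected components by grouping points that agree on all clopens:
  component: {M}
  component: {N}
  component: {O}
  component: {Q}
  component: {P, R}


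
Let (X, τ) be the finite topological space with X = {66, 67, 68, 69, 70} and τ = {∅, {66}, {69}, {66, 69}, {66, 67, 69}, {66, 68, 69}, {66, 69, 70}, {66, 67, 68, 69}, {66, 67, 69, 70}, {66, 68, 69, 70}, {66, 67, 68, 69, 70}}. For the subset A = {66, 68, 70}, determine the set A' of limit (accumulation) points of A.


A' = {67, 68, 70}

For each x ∈ X, list the open sets U ∈ τ with x ∈ U, then check whether U ∩ (A ∖ {x}) ≠ ∅ for every such U.
  x = 66: open {66} ∋ x has {66} ∩ (A ∖ {66}) = ∅, so x is NOT a limit point.
  x = 67: opens ∋ x are {66, 67, 69}, {66, 67, 68, 69}, {66, 67, 69, 70}, {66, 67, 68, 69, 70}; each meets A ∖ {67}, so x IS a limit point.
  x = 68: opens ∋ x are {66, 68, 69}, {66, 67, 68, 69}, {66, 68, 69, 70}, {66, 67, 68, 69, 70}; each meets A ∖ {68}, so x IS a limit point.
  x = 69: open {69} ∋ x has {69} ∩ (A ∖ {69}) = ∅, so x is NOT a limit point.
  x = 70: opens ∋ x are {66, 69, 70}, {66, 67, 69, 70}, {66, 68, 69, 70}, {66, 67, 68, 69, 70}; each meets A ∖ {70}, so x IS a limit point.
Collecting: A' = {67, 68, 70}.


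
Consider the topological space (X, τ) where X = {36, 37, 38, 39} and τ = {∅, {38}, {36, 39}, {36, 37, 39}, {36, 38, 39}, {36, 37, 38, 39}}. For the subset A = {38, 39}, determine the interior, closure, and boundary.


int(A) = {38}, cl(A) = {36, 37, 38, 39}, ∂A = {36, 37, 39}.

Closed sets in (X, τ) are complements of opens:
  closed(X, τ) = {∅, {37}, {38}, {37, 38}, {36, 37, 39}, {36, 37, 38, 39}}.
int(A) = ⋃ {U ∈ τ : U ⊆ A}. Opens contained in A: ∅, {38}.
Taking the union of these: int(A) = {38}.
cl(A) = ⋂ {C closed : A ⊆ C}. Closed sets containing A: {36, 37, 38, 39}.
Intersecting these: cl(A) = {36, 37, 38, 39}.
∂A = cl(A) ∖ int(A) = {36, 37, 38, 39} ∖ {38} = {36, 37, 39}.


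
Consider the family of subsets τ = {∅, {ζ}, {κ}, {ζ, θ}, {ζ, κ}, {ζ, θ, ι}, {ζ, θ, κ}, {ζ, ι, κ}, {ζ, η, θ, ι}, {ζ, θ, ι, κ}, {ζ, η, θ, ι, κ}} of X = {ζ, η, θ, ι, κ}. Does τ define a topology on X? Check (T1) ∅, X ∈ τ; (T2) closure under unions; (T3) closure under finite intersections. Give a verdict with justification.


τ is NOT a topology on X.

Axiom (T1): ∅ ∈ τ? Yes; X ∈ τ? Yes.
Axiom (T2/T3): check pairwise unions and intersections of members of τ.
Counterexample for (T3): {ζ, θ, ι} ∩ {ζ, ι, κ} = {ζ, ι} ∉ τ. Therefore τ is NOT a topology.


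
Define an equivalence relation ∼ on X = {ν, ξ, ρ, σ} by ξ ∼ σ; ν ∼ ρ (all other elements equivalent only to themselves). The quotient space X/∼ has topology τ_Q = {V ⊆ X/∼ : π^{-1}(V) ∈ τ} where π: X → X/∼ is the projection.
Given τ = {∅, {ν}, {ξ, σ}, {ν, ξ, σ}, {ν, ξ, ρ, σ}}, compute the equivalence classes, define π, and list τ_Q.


X/∼ = {[ν=ρ], [ξ=σ]}; |τ_Q| = 3.

Equivalence classes: [ν=ρ], [ξ=σ].
Quotient map π: X → X/∼ sends ν ↦ [ν=ρ], ξ ↦ [ξ=σ], ρ ↦ [ν=ρ], σ ↦ [ξ=σ].
For each subset V ⊆ X/∼, compute π^{-1}(V) ⊆ X and check whether π^{-1}(V) ∈ τ. V is open in τ_Q iff π^{-1}(V) ∈ τ.
  V = {}: π^{-1}(V) = ∅ ∈ τ ✓.
  V = {[ν=ρ]}: π^{-1}(V) = {ν, ρ} ∉ τ ✗.
  V = {[ξ=σ]}: π^{-1}(V) = {ξ, σ} ∈ τ ✓.
  V = {[ν=ρ], [ξ=σ]}: π^{-1}(V) = {ν, ξ, ρ, σ} ∈ τ ✓.
Open sets in the quotient: τ_Q = {{}, {[ξ=σ]}, {[ν=ρ], [ξ=σ]}} (3 elements).


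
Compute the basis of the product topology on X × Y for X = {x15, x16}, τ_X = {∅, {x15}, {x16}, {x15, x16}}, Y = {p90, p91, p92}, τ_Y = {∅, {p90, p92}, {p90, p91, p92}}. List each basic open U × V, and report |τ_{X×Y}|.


Basis B = {∅ × ∅, {x15} × {p90, p92}, {x16} × {p90, p92}, {x15} × {p90, p91, p92}, {x16} × {p90, p91, p92}, {x15, x16} × {p90, p92}, {x15, x16} × {p90, p91, p92}}; |τ_{X×Y}| = 9.

Enumerate products U × V with U ∈ τ_X, V ∈ τ_Y (deduplicated):
  ∅ × ∅ = {} (∅)
  {x15} × {p90, p92} = {(x15,p90), (x15,p92)}
  {x16} × {p90, p92} = {(x16,p90), (x16,p92)}
  {x15} × {p90, p91, p92} = {(x15,p90), (x15,p91), (x15,p92)}
  {x16} × {p90, p91, p92} = {(x16,p90), (x16,p91), (x16,p92)}
  {x15, x16} × {p90, p92} = {(x15,p90), (x15,p92), (x16,p90), (x16,p92)}
  {x15, x16} × {p90, p91, p92} = {(x15,p90), (x15,p91), (x15,p92), (x16,p90), (x16,p91), (x16,p92)}
These 7 distinct sets form the basis B.
Close under arbitrary unions to get τ_{X×Y}; counting gives |τ_{X×Y}| = 9.


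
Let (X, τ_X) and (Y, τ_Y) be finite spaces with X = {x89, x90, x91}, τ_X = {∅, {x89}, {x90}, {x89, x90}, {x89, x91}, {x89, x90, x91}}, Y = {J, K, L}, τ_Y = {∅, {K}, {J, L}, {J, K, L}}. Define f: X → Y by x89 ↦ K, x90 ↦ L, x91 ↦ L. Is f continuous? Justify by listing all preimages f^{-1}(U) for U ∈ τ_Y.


f is NOT continuous.

Compute f^{-1}(U) for each U ∈ τ_Y:
  U = ∅: f^{-1}(U) = ∅ ∈ τ_X ✓.
  U = {K}: f^{-1}(U) = {x89} ∈ τ_X ✓.
  U = {J, L}: f^{-1}(U) = {x90, x91} ∉ τ_X ✗.
  U = {J, K, L}: f^{-1}(U) = {x89, x90, x91} ∈ τ_X ✓.
Found U = {J, L} with f^{-1}(U) = {x90, x91} not in τ_X. Therefore f is NOT continuous.


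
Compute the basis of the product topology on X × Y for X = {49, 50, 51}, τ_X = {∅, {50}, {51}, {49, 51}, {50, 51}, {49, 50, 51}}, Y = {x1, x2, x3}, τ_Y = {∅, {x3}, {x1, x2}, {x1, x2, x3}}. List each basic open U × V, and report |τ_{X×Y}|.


Basis B = {∅ × ∅, {50} × {x3}, {51} × {x3}, {49, 51} × {x3}, {50} × {x1, x2}, {50, 51} × {x3}, {51} × {x1, x2}, {49, 50, 51} × {x3}, {50} × {x1, x2, x3}, {51} × {x1, x2, x3}, {49, 51} × {x1, x2}, {50, 51} × {x1, x2}, {49, 51} × {x1, x2, x3}, {49, 50, 51} × {x1, x2}, {50, 51} × {x1, x2, x3}, {49, 50, 51} × {x1, x2, x3}}; |τ_{X×Y}| = 36.

Enumerate products U × V with U ∈ τ_X, V ∈ τ_Y (deduplicated):
  ∅ × ∅ = {} (∅)
  {50} × {x3} = {(50,x3)}
  {51} × {x3} = {(51,x3)}
  {49, 51} × {x3} = {(49,x3), (51,x3)}
  {50} × {x1, x2} = {(50,x1), (50,x2)}
  {50, 51} × {x3} = {(50,x3), (51,x3)}
  {51} × {x1, x2} = {(51,x1), (51,x2)}
  {49, 50, 51} × {x3} = {(49,x3), (50,x3), (51,x3)}
  {50} × {x1, x2, x3} = {(50,x1), (50,x2), (50,x3)}
  {51} × {x1, x2, x3} = {(51,x1), (51,x2), (51,x3)}
  {49, 51} × {x1, x2} = {(49,x1), (49,x2), (51,x1), (51,x2)}
  {50, 51} × {x1, x2} = {(50,x1), (50,x2), (51,x1), (51,x2)}
  {49, 51} × {x1, x2, x3} = {(49,x1), (49,x2), (49,x3), (51,x1), (51,x2), (51,x3)}
  {49, 50, 51} × {x1, x2} = {(49,x1), (49,x2), (50,x1), (50,x2), (51,x1), (51,x2)}
  {50, 51} × {x1, x2, x3} = {(50,x1), (50,x2), (50,x3), (51,x1), (51,x2), (51,x3)}
  {49, 50, 51} × {x1, x2, x3} = {(49,x1), (49,x2), (49,x3), (50,x1), (50,x2), (50,x3), (51,x1), (51,x2), (51,x3)}
These 16 distinct sets form the basis B.
Close under arbitrary unions to get τ_{X×Y}; counting gives |τ_{X×Y}| = 36.


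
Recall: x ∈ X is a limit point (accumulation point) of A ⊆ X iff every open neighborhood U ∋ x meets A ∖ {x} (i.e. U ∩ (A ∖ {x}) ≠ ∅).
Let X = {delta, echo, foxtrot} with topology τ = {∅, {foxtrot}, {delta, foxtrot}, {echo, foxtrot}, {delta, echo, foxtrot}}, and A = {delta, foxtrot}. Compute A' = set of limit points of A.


A' = {delta, echo}

For each x ∈ X, list the open sets U ∈ τ with x ∈ U, then check whether U ∩ (A ∖ {x}) ≠ ∅ for every such U.
  x = delta: opens ∋ x are {delta, foxtrot}, {delta, echo, foxtrot}; each meets A ∖ {delta}, so x IS a limit point.
  x = echo: opens ∋ x are {echo, foxtrot}, {delta, echo, foxtrot}; each meets A ∖ {echo}, so x IS a limit point.
  x = foxtrot: open {foxtrot} ∋ x has {foxtrot} ∩ (A ∖ {foxtrot}) = ∅, so x is NOT a limit point.
Collecting: A' = {delta, echo}.


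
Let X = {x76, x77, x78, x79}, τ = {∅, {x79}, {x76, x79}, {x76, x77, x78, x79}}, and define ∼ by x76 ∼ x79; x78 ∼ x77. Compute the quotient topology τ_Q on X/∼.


X/∼ = {[x76=x79], [x77=x78]}; |τ_Q| = 3.

Equivalence classes: [x76=x79], [x77=x78].
Quotient map π: X → X/∼ sends x76 ↦ [x76=x79], x77 ↦ [x77=x78], x78 ↦ [x77=x78], x79 ↦ [x76=x79].
For each subset V ⊆ X/∼, compute π^{-1}(V) ⊆ X and check whether π^{-1}(V) ∈ τ. V is open in τ_Q iff π^{-1}(V) ∈ τ.
  V = {}: π^{-1}(V) = ∅ ∈ τ ✓.
  V = {[x76=x79]}: π^{-1}(V) = {x76, x79} ∈ τ ✓.
  V = {[x77=x78]}: π^{-1}(V) = {x77, x78} ∉ τ ✗.
  V = {[x76=x79], [x77=x78]}: π^{-1}(V) = {x76, x77, x78, x79} ∈ τ ✓.
Open sets in the quotient: τ_Q = {{}, {[x76=x79]}, {[x76=x79], [x77=x78]}} (3 elements).


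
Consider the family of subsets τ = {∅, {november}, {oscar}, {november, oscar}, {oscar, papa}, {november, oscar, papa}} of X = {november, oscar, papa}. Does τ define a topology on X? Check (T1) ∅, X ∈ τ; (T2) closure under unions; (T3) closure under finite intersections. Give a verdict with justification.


τ IS a topology on X.

Axiom (T1): ∅ ∈ τ? Yes; X ∈ τ? Yes.
Axiom (T2/T3): check pairwise unions and intersections of members of τ.
All pairwise intersections and unions checked — each lies in τ. Therefore τ satisfies (T1), (T2), (T3): it IS a topology on X.


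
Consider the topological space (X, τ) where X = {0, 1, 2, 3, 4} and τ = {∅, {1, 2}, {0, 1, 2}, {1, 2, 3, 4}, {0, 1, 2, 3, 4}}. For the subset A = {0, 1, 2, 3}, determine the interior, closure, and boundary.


int(A) = {0, 1, 2}, cl(A) = {0, 1, 2, 3, 4}, ∂A = {3, 4}.

Closed sets in (X, τ) are complements of opens:
  closed(X, τ) = {∅, {0}, {3, 4}, {0, 3, 4}, {0, 1, 2, 3, 4}}.
int(A) = ⋃ {U ∈ τ : U ⊆ A}. Opens contained in A: ∅, {1, 2}, {0, 1, 2}.
Taking the union of these: int(A) = {0, 1, 2}.
cl(A) = ⋂ {C closed : A ⊆ C}. Closed sets containing A: {0, 1, 2, 3, 4}.
Intersecting these: cl(A) = {0, 1, 2, 3, 4}.
∂A = cl(A) ∖ int(A) = {0, 1, 2, 3, 4} ∖ {0, 1, 2} = {3, 4}.


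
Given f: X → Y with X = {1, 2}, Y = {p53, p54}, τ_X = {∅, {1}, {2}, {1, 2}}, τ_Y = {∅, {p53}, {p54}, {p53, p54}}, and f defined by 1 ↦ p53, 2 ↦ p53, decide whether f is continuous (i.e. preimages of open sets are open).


f IS continuous.

Compute f^{-1}(U) for each U ∈ τ_Y:
  U = ∅: f^{-1}(U) = ∅ ∈ τ_X ✓.
  U = {p53}: f^{-1}(U) = {1, 2} ∈ τ_X ✓.
  U = {p54}: f^{-1}(U) = ∅ ∈ τ_X ✓.
  U = {p53, p54}: f^{-1}(U) = {1, 2} ∈ τ_X ✓.
Every preimage lies in τ_X, so f IS continuous.


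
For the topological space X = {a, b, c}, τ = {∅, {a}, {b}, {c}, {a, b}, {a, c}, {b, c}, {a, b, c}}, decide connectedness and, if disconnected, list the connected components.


(X, τ) is disconnected; components = [{a}, {b}, {c}].

Find clopen sets (U ∈ τ with X ∖ U ∈ τ):
  U = ∅, X ∖ U = {a, b, c} — both open, so U is clopen.
  U = {a}, X ∖ U = {b, c} — both open, so U is clopen.
  U = {b}, X ∖ U = {a, c} — both open, so U is clopen.
  U = {c}, X ∖ U = {a, b} — both open, so U is clopen.
  U = {a, b}, X ∖ U = {c} — both open, so U is clopen.
  U = {a, c}, X ∖ U = {b} — both open, so U is clopen.
  U = {b, c}, X ∖ U = {a} — both open, so U is clopen.
  U = {a, b, c}, X ∖ U = ∅ — both open, so U is clopen.
Nontrivial clopen(s) exist: e.g. {c}. So (X, τ) is disconnected.
Compute connected components by grouping points that agree on all clopens:
  component: {a}
  component: {b}
  component: {c}


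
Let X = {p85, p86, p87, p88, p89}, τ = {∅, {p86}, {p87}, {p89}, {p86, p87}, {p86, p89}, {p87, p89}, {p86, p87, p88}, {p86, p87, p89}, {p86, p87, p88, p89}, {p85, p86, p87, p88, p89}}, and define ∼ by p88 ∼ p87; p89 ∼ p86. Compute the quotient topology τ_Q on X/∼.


X/∼ = {[p85], [p86=p89], [p87=p88]}; |τ_Q| = 4.

Equivalence classes: [p85], [p86=p89], [p87=p88].
Quotient map π: X → X/∼ sends p85 ↦ [p85], p86 ↦ [p86=p89], p87 ↦ [p87=p88], p88 ↦ [p87=p88], p89 ↦ [p86=p89].
For each subset V ⊆ X/∼, compute π^{-1}(V) ⊆ X and check whether π^{-1}(V) ∈ τ. V is open in τ_Q iff π^{-1}(V) ∈ τ.
  V = {}: π^{-1}(V) = ∅ ∈ τ ✓.
  V = {[p85]}: π^{-1}(V) = {p85} ∉ τ ✗.
  V = {[p86=p89]}: π^{-1}(V) = {p86, p89} ∈ τ ✓.
  V = {[p85], [p86=p89]}: π^{-1}(V) = {p85, p86, p89} ∉ τ ✗.
  V = {[p87=p88]}: π^{-1}(V) = {p87, p88} ∉ τ ✗.
  V = {[p85], [p87=p88]}: π^{-1}(V) = {p85, p87, p88} ∉ τ ✗.
  V = {[p86=p89], [p87=p88]}: π^{-1}(V) = {p86, p87, p88, p89} ∈ τ ✓.
  V = {[p85], [p86=p89], [p87=p88]}: π^{-1}(V) = {p85, p86, p87, p88, p89} ∈ τ ✓.
Open sets in the quotient: τ_Q = {{}, {[p86=p89]}, {[p86=p89], [p87=p88]}, {[p85], [p86=p89], [p87=p88]}} (4 elements).


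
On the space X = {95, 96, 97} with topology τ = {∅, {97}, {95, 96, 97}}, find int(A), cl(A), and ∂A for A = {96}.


int(A) = ∅, cl(A) = {95, 96}, ∂A = {95, 96}.

Closed sets in (X, τ) are complements of opens:
  closed(X, τ) = {∅, {95, 96}, {95, 96, 97}}.
int(A) = ⋃ {U ∈ τ : U ⊆ A}. Opens contained in A: ∅.
Taking the union of these: int(A) = ∅.
cl(A) = ⋂ {C closed : A ⊆ C}. Closed sets containing A: {95, 96}, {95, 96, 97}.
Intersecting these: cl(A) = {95, 96}.
∂A = cl(A) ∖ int(A) = {95, 96} ∖ ∅ = {95, 96}.


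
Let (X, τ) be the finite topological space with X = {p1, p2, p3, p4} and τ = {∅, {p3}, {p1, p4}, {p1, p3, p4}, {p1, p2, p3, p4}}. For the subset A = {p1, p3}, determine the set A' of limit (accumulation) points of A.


A' = {p2, p4}

For each x ∈ X, list the open sets U ∈ τ with x ∈ U, then check whether U ∩ (A ∖ {x}) ≠ ∅ for every such U.
  x = p1: open {p1, p4} ∋ x has {p1, p4} ∩ (A ∖ {p1}) = ∅, so x is NOT a limit point.
  x = p2: opens ∋ x are {p1, p2, p3, p4}; each meets A ∖ {p2}, so x IS a limit point.
  x = p3: open {p3} ∋ x has {p3} ∩ (A ∖ {p3}) = ∅, so x is NOT a limit point.
  x = p4: opens ∋ x are {p1, p4}, {p1, p3, p4}, {p1, p2, p3, p4}; each meets A ∖ {p4}, so x IS a limit point.
Collecting: A' = {p2, p4}.


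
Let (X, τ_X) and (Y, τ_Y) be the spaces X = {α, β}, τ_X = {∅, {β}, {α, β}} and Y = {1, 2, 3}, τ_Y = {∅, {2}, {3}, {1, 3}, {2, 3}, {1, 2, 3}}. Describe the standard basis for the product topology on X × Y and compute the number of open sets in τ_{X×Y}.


Basis B = {∅ × ∅, {β} × {2}, {β} × {3}, {α, β} × {2}, {α, β} × {3}, {β} × {1, 3}, {β} × {2, 3}, {β} × {1, 2, 3}, {α, β} × {1, 3}, {α, β} × {2, 3}, {α, β} × {1, 2, 3}}; |τ_{X×Y}| = 18.

Enumerate products U × V with U ∈ τ_X, V ∈ τ_Y (deduplicated):
  ∅ × ∅ = {} (∅)
  {β} × {2} = {(β,2)}
  {β} × {3} = {(β,3)}
  {α, β} × {2} = {(α,2), (β,2)}
  {α, β} × {3} = {(α,3), (β,3)}
  {β} × {1, 3} = {(β,1), (β,3)}
  {β} × {2, 3} = {(β,2), (β,3)}
  {β} × {1, 2, 3} = {(β,1), (β,2), (β,3)}
  {α, β} × {1, 3} = {(α,1), (α,3), (β,1), (β,3)}
  {α, β} × {2, 3} = {(α,2), (α,3), (β,2), (β,3)}
  {α, β} × {1, 2, 3} = {(α,1), (α,2), (α,3), (β,1), (β,2), (β,3)}
These 11 distinct sets form the basis B.
Close under arbitrary unions to get τ_{X×Y}; counting gives |τ_{X×Y}| = 18.


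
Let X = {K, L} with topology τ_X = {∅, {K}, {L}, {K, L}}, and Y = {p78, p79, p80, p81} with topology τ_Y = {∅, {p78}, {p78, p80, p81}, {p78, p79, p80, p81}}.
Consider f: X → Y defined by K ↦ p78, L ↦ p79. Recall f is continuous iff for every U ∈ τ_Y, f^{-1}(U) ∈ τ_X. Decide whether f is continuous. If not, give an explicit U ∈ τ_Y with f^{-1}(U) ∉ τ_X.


f IS continuous.

Compute f^{-1}(U) for each U ∈ τ_Y:
  U = ∅: f^{-1}(U) = ∅ ∈ τ_X ✓.
  U = {p78}: f^{-1}(U) = {K} ∈ τ_X ✓.
  U = {p78, p80, p81}: f^{-1}(U) = {K} ∈ τ_X ✓.
  U = {p78, p79, p80, p81}: f^{-1}(U) = {K, L} ∈ τ_X ✓.
Every preimage lies in τ_X, so f IS continuous.


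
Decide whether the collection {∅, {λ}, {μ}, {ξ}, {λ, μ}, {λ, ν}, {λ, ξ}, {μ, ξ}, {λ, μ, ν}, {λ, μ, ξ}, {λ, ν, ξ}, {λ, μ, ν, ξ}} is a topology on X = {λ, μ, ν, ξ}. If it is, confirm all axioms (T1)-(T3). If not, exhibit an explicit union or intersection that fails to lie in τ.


τ IS a topology on X.

Axiom (T1): ∅ ∈ τ? Yes; X ∈ τ? Yes.
Axiom (T2/T3): check pairwise unions and intersections of members of τ.
All pairwise intersections and unions checked — each lies in τ. Therefore τ satisfies (T1), (T2), (T3): it IS a topology on X.


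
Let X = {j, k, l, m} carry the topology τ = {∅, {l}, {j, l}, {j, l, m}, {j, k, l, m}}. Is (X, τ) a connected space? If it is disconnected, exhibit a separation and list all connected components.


(X, τ) is connected.

Find clopen sets (U ∈ τ with X ∖ U ∈ τ):
  U = ∅, X ∖ U = {j, k, l, m} — both open, so U is clopen.
  U = {j, k, l, m}, X ∖ U = ∅ — both open, so U is clopen.
Only trivial clopens (∅ and X) exist, so (X, τ) is connected.
Compute connected components by grouping points that agree on all clopens:
  component: {j, k, l, m}


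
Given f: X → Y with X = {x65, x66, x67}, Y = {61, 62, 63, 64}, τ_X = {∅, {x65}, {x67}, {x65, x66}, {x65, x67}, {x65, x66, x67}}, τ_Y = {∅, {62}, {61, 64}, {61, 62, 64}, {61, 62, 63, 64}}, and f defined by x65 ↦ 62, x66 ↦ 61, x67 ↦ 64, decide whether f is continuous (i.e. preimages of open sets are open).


f is NOT continuous.

Compute f^{-1}(U) for each U ∈ τ_Y:
  U = ∅: f^{-1}(U) = ∅ ∈ τ_X ✓.
  U = {62}: f^{-1}(U) = {x65} ∈ τ_X ✓.
  U = {61, 64}: f^{-1}(U) = {x66, x67} ∉ τ_X ✗.
  U = {61, 62, 64}: f^{-1}(U) = {x65, x66, x67} ∈ τ_X ✓.
  U = {61, 62, 63, 64}: f^{-1}(U) = {x65, x66, x67} ∈ τ_X ✓.
Found U = {61, 64} with f^{-1}(U) = {x66, x67} not in τ_X. Therefore f is NOT continuous.


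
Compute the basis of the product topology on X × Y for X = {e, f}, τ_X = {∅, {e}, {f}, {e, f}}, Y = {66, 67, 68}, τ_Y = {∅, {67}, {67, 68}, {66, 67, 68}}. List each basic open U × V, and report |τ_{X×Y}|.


Basis B = {∅ × ∅, {e} × {67}, {f} × {67}, {e} × {67, 68}, {e, f} × {67}, {f} × {67, 68}, {e} × {66, 67, 68}, {f} × {66, 67, 68}, {e, f} × {67, 68}, {e, f} × {66, 67, 68}}; |τ_{X×Y}| = 16.

Enumerate products U × V with U ∈ τ_X, V ∈ τ_Y (deduplicated):
  ∅ × ∅ = {} (∅)
  {e} × {67} = {(e,67)}
  {f} × {67} = {(f,67)}
  {e} × {67, 68} = {(e,67), (e,68)}
  {e, f} × {67} = {(e,67), (f,67)}
  {f} × {67, 68} = {(f,67), (f,68)}
  {e} × {66, 67, 68} = {(e,66), (e,67), (e,68)}
  {f} × {66, 67, 68} = {(f,66), (f,67), (f,68)}
  {e, f} × {67, 68} = {(e,67), (e,68), (f,67), (f,68)}
  {e, f} × {66, 67, 68} = {(e,66), (e,67), (e,68), (f,66), (f,67), (f,68)}
These 10 distinct sets form the basis B.
Close under arbitrary unions to get τ_{X×Y}; counting gives |τ_{X×Y}| = 16.


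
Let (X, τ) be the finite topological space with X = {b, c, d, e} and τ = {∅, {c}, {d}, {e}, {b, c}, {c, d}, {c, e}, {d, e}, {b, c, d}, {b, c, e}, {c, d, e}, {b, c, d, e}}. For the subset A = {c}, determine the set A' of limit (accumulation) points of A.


A' = {b}

For each x ∈ X, list the open sets U ∈ τ with x ∈ U, then check whether U ∩ (A ∖ {x}) ≠ ∅ for every such U.
  x = b: opens ∋ x are {b, c}, {b, c, d}, {b, c, e}, {b, c, d, e}; each meets A ∖ {b}, so x IS a limit point.
  x = c: open {c} ∋ x has {c} ∩ (A ∖ {c}) = ∅, so x is NOT a limit point.
  x = d: open {d} ∋ x has {d} ∩ (A ∖ {d}) = ∅, so x is NOT a limit point.
  x = e: open {e} ∋ x has {e} ∩ (A ∖ {e}) = ∅, so x is NOT a limit point.
Collecting: A' = {b}.


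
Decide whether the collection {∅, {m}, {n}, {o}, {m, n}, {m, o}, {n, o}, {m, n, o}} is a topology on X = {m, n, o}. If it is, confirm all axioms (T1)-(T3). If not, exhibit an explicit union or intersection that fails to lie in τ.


τ IS a topology on X.

Axiom (T1): ∅ ∈ τ? Yes; X ∈ τ? Yes.
Axiom (T2/T3): check pairwise unions and intersections of members of τ.
All pairwise intersections and unions checked — each lies in τ. Therefore τ satisfies (T1), (T2), (T3): it IS a topology on X.


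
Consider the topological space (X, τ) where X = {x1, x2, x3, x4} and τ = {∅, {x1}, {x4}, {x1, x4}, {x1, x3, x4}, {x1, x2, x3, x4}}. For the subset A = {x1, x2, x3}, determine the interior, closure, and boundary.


int(A) = {x1}, cl(A) = {x1, x2, x3}, ∂A = {x2, x3}.

Closed sets in (X, τ) are complements of opens:
  closed(X, τ) = {∅, {x2}, {x2, x3}, {x1, x2, x3}, {x2, x3, x4}, {x1, x2, x3, x4}}.
int(A) = ⋃ {U ∈ τ : U ⊆ A}. Opens contained in A: ∅, {x1}.
Taking the union of these: int(A) = {x1}.
cl(A) = ⋂ {C closed : A ⊆ C}. Closed sets containing A: {x1, x2, x3}, {x1, x2, x3, x4}.
Intersecting these: cl(A) = {x1, x2, x3}.
∂A = cl(A) ∖ int(A) = {x1, x2, x3} ∖ {x1} = {x2, x3}.


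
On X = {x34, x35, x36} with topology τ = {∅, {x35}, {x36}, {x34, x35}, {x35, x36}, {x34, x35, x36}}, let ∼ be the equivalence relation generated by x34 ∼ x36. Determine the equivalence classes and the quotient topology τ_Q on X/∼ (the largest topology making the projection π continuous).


X/∼ = {[x34=x36], [x35]}; |τ_Q| = 3.

Equivalence classes: [x34=x36], [x35].
Quotient map π: X → X/∼ sends x34 ↦ [x34=x36], x35 ↦ [x35], x36 ↦ [x34=x36].
For each subset V ⊆ X/∼, compute π^{-1}(V) ⊆ X and check whether π^{-1}(V) ∈ τ. V is open in τ_Q iff π^{-1}(V) ∈ τ.
  V = {}: π^{-1}(V) = ∅ ∈ τ ✓.
  V = {[x34=x36]}: π^{-1}(V) = {x34, x36} ∉ τ ✗.
  V = {[x35]}: π^{-1}(V) = {x35} ∈ τ ✓.
  V = {[x34=x36], [x35]}: π^{-1}(V) = {x34, x35, x36} ∈ τ ✓.
Open sets in the quotient: τ_Q = {{}, {[x35]}, {[x34=x36], [x35]}} (3 elements).


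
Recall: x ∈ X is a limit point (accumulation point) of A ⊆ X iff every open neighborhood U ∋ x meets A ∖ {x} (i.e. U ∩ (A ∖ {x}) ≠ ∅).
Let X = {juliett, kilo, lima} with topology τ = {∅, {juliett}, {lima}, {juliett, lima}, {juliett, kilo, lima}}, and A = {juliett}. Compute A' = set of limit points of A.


A' = {kilo}

For each x ∈ X, list the open sets U ∈ τ with x ∈ U, then check whether U ∩ (A ∖ {x}) ≠ ∅ for every such U.
  x = juliett: open {juliett} ∋ x has {juliett} ∩ (A ∖ {juliett}) = ∅, so x is NOT a limit point.
  x = kilo: opens ∋ x are {juliett, kilo, lima}; each meets A ∖ {kilo}, so x IS a limit point.
  x = lima: open {lima} ∋ x has {lima} ∩ (A ∖ {lima}) = ∅, so x is NOT a limit point.
Collecting: A' = {kilo}.
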